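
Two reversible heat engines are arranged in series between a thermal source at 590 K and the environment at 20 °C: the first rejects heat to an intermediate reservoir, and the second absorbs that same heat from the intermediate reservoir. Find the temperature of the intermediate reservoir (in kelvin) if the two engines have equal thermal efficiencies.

T_C = 20 °C → 20 + 273.15 = 293.15 K.
Equal efficiencies require 1 − T_m/T_H = 1 − T_C/T_m, i.e. T_m/T_H = T_C/T_m, so T_m = √(T_H·T_C) = √(590.00 × 293.15) = 415.9 K.

T_m ≈ 415.9 K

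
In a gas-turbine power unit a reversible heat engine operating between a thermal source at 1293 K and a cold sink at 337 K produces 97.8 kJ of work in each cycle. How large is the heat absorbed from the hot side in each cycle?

Q_H ≈ 132.3 kJ

The Carnot efficiency is η = 1 − T_C/T_H = 1 − 337.00/1293.00 = 0.7394.
Q_H = W/η = 97.8/0.7394 = 132.3 kJ.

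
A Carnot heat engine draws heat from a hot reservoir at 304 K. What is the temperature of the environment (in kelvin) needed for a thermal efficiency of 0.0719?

From η = 1 − T_C/T_H, T_C = T_H·(1 − η) = 304.00 × (1 − 0.0719) = 282 K.

T_C ≈ 282 K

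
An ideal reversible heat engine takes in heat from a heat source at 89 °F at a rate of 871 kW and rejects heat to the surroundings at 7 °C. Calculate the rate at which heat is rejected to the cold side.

Q̇_C ≈ 801 kW

T_H = 89 °F → (89 − 32) × 5/9 = 31.67 °C = 304.82 K.
T_C = 7 °C → 7 + 273.15 = 280.15 K.
Carnot efficiency: η = 1 − T_C/T_H = 1 − 280.15/304.82 = 0.0809.
For a reversible cycle Q_C/Q_H = T_C/T_H, so Q_C = 871 × 280.15/304.82 = 801 kW.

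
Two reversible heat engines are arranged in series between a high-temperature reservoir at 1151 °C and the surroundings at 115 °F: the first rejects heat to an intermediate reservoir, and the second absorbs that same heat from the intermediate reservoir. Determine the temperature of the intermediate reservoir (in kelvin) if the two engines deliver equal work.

T_H = 1151 °C → 1151 + 273.15 = 1424.15 K.
T_C = 115 °F → (115 − 32) × 5/9 = 46.11 °C = 319.26 K.
For reversible stages Q_m = Q_H·(T_m/T_H). Setting W₁ = Q_H(1 − T_m/T_H) equal to W₂ = Q_m(1 − T_C/T_m) = Q_H·(T_m − T_C)/T_H gives T_H − T_m = T_m − T_C, so T_m = (T_H + T_C)/2 = (1424.15 + 319.26)/2 = 871.7 K.

T_m ≈ 871.7 K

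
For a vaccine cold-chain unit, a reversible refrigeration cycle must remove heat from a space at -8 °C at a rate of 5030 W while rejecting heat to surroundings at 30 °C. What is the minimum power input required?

Ẇ_in ≈ 721 W

T_H = 30 °C → 30 + 273.15 = 303.15 K.
T_C = -8 °C → -8 + 273.15 = 265.15 K.
The reversible coefficient of performance is COP_R = T_C/(T_H − T_C) = 265.15/38.00 = 6.9776.
W = Q_C/COP_R = 5030/6.9776 = 721 W.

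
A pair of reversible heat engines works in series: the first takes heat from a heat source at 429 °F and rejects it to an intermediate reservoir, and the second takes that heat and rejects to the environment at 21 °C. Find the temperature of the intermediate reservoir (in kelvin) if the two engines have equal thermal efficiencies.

T_H = 429 °F → (429 − 32) × 5/9 = 220.56 °C = 493.71 K.
T_C = 21 °C → 21 + 273.15 = 294.15 K.
Equal efficiencies require 1 − T_m/T_H = 1 − T_C/T_m, i.e. T_m/T_H = T_C/T_m, so T_m = √(T_H·T_C) = √(493.71 × 294.15) = 381 K.

T_m ≈ 381 K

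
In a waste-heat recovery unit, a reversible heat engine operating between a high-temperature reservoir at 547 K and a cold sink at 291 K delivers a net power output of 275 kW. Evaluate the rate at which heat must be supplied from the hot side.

Q̇_H ≈ 587.6 kW

For a reversible engine, η = 1 − T_C/T_H = 1 − 291.00/547.00 = 0.4680.
Q_H = W/η = 275/0.4680 = 587.6 kW.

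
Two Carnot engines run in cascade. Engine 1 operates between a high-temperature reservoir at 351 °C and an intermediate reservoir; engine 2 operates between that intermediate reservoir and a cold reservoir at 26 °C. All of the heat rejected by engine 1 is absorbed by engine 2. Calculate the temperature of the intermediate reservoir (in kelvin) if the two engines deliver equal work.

T_m ≈ 462 K

T_H = 351 °C → 351 + 273.15 = 624.15 K.
T_C = 26 °C → 26 + 273.15 = 299.15 K.
For reversible stages Q_m = Q_H·(T_m/T_H). Setting W₁ = Q_H(1 − T_m/T_H) equal to W₂ = Q_m(1 − T_C/T_m) = Q_H·(T_m − T_C)/T_H gives T_H − T_m = T_m − T_C, so T_m = (T_H + T_C)/2 = (624.15 + 299.15)/2 = 462 K.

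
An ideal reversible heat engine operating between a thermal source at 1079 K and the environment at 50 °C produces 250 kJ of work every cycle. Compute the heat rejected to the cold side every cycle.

T_C = 50 °C → 50 + 273.15 = 323.15 K.
Carnot efficiency: η = 1 − T_C/T_H = 1 − 323.15/1079.00 = 0.7005.
Since Q_C/Q_H = T_C/T_H and Q_H = W/η, Q_C = W·T_C/(T_H − T_C) = 250 × 323.15/755.85 = 106.9 kJ.

Q_C ≈ 106.9 kJ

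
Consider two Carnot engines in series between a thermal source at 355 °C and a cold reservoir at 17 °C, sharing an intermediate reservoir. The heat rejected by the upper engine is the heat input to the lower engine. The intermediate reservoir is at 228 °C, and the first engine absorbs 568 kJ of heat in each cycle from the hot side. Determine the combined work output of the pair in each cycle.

W_total ≈ 306 kJ

T_H = 355 °C → 355 + 273.15 = 628.15 K.
T_C = 17 °C → 17 + 273.15 = 290.15 K.
Two reversible stages in series are equivalent to a single Carnot engine between T_H and T_C, so η_total = 1 − T_C/T_H = 1 − 290.15/628.15 = 0.5381.
W_total = η_total · Q_H = 0.5381 × 568 = 306 kJ.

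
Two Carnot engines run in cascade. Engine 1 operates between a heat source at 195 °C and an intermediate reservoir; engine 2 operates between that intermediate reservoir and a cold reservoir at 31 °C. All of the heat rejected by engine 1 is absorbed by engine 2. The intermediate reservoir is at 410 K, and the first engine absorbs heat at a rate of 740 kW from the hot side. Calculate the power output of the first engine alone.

T_H = 195 °C → 195 + 273.15 = 468.15 K.
T_C = 31 °C → 31 + 273.15 = 304.15 K.
First-stage efficiency η₁ = 1 − T_m/T_H = 1 − 410.00/468.15 = 0.1242.
W₁ = η₁·Q_H = 0.1242 × 740 = 91.92 kW.

Ẇ₁ ≈ 91.92 kW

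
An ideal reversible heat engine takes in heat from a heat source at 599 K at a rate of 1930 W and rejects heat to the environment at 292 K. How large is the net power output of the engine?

Carnot efficiency: η = 1 − T_C/T_H = 1 − 292.00/599.00 = 0.5125.
W = η·Q_H = 0.5125 × 1930 = 989 W.

Ẇ ≈ 989 W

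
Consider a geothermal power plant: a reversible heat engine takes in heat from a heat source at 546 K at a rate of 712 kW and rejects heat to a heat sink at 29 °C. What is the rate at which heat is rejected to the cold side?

Q̇_C ≈ 394 kW

T_C = 29 °C → 29 + 273.15 = 302.15 K.
η_rev = 1 − T_C/T_H = 1 − 302.15/546.00 = 0.4466.
For a reversible cycle Q_C/Q_H = T_C/T_H, so Q_C = 712 × 302.15/546.00 = 394 kW.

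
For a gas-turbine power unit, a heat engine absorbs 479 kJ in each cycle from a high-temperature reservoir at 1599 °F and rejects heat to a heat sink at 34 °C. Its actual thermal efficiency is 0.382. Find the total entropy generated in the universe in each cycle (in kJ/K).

ΔS_univ ≈ 0.545 kJ/K

T_H = 1599 °F → (1599 − 32) × 5/9 = 870.56 °C = 1143.71 K.
T_C = 34 °C → 34 + 273.15 = 307.15 K.
W = η·Q_H = 0.382 × 479 = 183.0 kJ, so Q_C = Q_H − W = 296.0 kJ.
Entropy balance on the reservoirs: −Q_H/T_H = -0.4188 kJ/K, +Q_C/T_C = 0.9638 kJ/K.
ΔS_univ = −Q_H/T_H + Q_C/T_C = 0.545 kJ/K (> 0, since η = 0.382 < η_Carnot = 0.731).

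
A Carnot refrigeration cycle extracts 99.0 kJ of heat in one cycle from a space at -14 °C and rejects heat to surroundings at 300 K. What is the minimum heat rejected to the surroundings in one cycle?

T_C = -14 °C → -14 + 273.15 = 259.15 K.
For a reversible cycle Q_H/Q_C = T_H/T_C, so Q_H = Q_C·T_H/T_C = 99.0 × 300.00/259.15 = 115 kJ.

Q_H ≈ 115 kJ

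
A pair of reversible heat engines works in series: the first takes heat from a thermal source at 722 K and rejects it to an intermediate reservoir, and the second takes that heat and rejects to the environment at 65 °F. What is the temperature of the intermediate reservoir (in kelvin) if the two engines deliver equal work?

T_C = 65 °F → (65 − 32) × 5/9 = 18.33 °C = 291.48 K.
For reversible stages Q_m = Q_H·(T_m/T_H). Setting W₁ = Q_H(1 − T_m/T_H) equal to W₂ = Q_m(1 − T_C/T_m) = Q_H·(T_m − T_C)/T_H gives T_H − T_m = T_m − T_C, so T_m = (T_H + T_C)/2 = (722.00 + 291.48)/2 = 507 K.

T_m ≈ 507 K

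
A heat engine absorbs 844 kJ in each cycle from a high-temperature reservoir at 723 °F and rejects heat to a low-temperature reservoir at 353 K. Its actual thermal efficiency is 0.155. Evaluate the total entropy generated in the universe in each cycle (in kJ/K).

ΔS_univ ≈ 0.736 kJ/K

T_H = 723 °F → (723 − 32) × 5/9 = 383.89 °C = 657.04 K.
W = η·Q_H = 0.155 × 844 = 130.8 kJ, so Q_C = Q_H − W = 713.2 kJ.
Entropy balance on the reservoirs: −Q_H/T_H = -1.285 kJ/K, +Q_C/T_C = 2.020 kJ/K.
ΔS_univ = −Q_H/T_H + Q_C/T_C = 0.736 kJ/K (> 0, since η = 0.155 < η_Carnot = 0.463).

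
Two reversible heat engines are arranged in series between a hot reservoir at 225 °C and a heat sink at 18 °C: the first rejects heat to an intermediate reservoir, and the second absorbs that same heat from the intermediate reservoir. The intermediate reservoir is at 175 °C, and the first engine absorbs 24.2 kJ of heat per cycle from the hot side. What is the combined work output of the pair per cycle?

W_total ≈ 10.1 kJ

T_H = 225 °C → 225 + 273.15 = 498.15 K.
T_C = 18 °C → 18 + 273.15 = 291.15 K.
Two reversible stages in series are equivalent to a single Carnot engine between T_H and T_C, so η_total = 1 − T_C/T_H = 1 − 291.15/498.15 = 0.4155.
W_total = η_total · Q_H = 0.4155 × 24.2 = 10.1 kJ.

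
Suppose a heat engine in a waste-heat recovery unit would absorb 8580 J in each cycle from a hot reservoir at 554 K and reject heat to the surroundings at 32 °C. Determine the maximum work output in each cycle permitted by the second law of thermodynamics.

W_max ≈ 3850 J

T_C = 32 °C → 32 + 273.15 = 305.15 K.
The second-law ceiling is the Carnot efficiency, η_max = 1 − T_C/T_H = 1 − 305.15/554.00 = 0.4492.
W_max = η_max · Q_H = 0.4492 × 8580 = 3850 J.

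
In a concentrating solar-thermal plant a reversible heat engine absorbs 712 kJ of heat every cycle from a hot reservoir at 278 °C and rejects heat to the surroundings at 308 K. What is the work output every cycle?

T_H = 278 °C → 278 + 273.15 = 551.15 K.
Since the cycle is reversible, η = 1 − T_C/T_H = 1 − 308.00/551.15 = 0.4412.
W = η·Q_H = 0.4412 × 712 = 314 kJ.

W ≈ 314 kJ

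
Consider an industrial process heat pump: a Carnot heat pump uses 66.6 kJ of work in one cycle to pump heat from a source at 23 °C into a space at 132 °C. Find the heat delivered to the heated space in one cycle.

Q_H ≈ 248 kJ

T_H = 132 °C → 132 + 273.15 = 405.15 K.
T_C = 23 °C → 23 + 273.15 = 296.15 K.
For a reversible heat pump, COP_HP = T_H/(T_H − T_C) = 405.15/109.00 = 3.7170.
Q_H = COP_HP · W = 3.7170 × 66.6 = 248 kJ.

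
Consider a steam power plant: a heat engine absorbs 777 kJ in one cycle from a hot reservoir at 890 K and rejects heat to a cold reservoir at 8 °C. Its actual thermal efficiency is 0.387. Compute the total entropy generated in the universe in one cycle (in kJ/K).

ΔS_univ ≈ 0.821 kJ/K

T_C = 8 °C → 8 + 273.15 = 281.15 K.
W = η·Q_H = 0.387 × 777 = 300.7 kJ, so Q_C = Q_H − W = 476.3 kJ.
The hot reservoir loses entropy Q_H/T_H = 777/890.00 = 0.8730 kJ/K; the cold reservoir gains Q_C/T_C = 476.3/281.15 = 1.694 kJ/K.
ΔS_univ = −Q_H/T_H + Q_C/T_C = 0.821 kJ/K (> 0, since η = 0.387 < η_Carnot = 0.684).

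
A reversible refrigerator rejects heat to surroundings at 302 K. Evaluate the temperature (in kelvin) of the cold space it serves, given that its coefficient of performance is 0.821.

COP_R = T_C/(T_H − T_C) ⇒ T_C = T_H·COP_R/(1 + COP_R) = 302.00 × 0.821/(1 + 0.821) = 136 K.

T_C ≈ 136 K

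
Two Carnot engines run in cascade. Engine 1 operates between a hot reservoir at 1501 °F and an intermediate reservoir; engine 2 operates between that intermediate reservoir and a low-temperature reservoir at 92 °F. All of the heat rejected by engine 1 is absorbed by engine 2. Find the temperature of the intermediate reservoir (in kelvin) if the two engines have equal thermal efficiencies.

T_m ≈ 578 K

T_H = 1501 °F → (1501 − 32) × 5/9 = 816.11 °C = 1089.26 K.
T_C = 92 °F → (92 − 32) × 5/9 = 33.33 °C = 306.48 K.
Equal efficiencies require 1 − T_m/T_H = 1 − T_C/T_m, i.e. T_m/T_H = T_C/T_m, so T_m = √(T_H·T_C) = √(1089.26 × 306.48) = 578 K.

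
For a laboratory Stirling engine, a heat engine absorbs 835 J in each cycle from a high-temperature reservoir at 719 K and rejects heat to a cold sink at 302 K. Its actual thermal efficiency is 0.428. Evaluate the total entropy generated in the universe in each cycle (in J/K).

ΔS_univ ≈ 0.420 J/K

W = η·Q_H = 0.428 × 835 = 357.4 J, so Q_C = Q_H − W = 477.6 J.
Entropy balance on the reservoirs: −Q_H/T_H = -1.161 J/K, +Q_C/T_C = 1.582 J/K.
ΔS_univ = −Q_H/T_H + Q_C/T_C = 0.420 J/K (> 0, since η = 0.428 < η_Carnot = 0.580).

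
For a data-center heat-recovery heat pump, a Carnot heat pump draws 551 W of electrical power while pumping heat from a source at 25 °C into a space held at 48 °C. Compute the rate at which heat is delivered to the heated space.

T_H = 48 °C → 48 + 273.15 = 321.15 K.
T_C = 25 °C → 25 + 273.15 = 298.15 K.
COP_HP = T_H/(T_H − T_C) = 321.15/23.00 = 13.9630.
Q_H = COP_HP · W = 13.9630 × 551 = 7690 W.

Q̇_H ≈ 7690 W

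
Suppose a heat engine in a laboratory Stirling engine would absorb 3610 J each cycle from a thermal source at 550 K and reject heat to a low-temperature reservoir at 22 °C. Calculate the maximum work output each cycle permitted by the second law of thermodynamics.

T_C = 22 °C → 22 + 273.15 = 295.15 K.
The second-law ceiling is the Carnot efficiency, η_max = 1 − T_C/T_H = 1 − 295.15/550.00 = 0.4634.
W_max = η_max · Q_H = 0.4634 × 3610 = 1670 J.

W_max ≈ 1670 J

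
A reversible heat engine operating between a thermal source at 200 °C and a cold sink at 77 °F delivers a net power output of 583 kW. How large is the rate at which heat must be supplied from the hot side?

T_H = 200 °C → 200 + 273.15 = 473.15 K.
T_C = 77 °F → (77 − 32) × 5/9 = 25.00 °C = 298.15 K.
η_rev = 1 − T_C/T_H = 1 − 298.15/473.15 = 0.3699.
Q_H = W/η = 583/0.3699 = 1580 kW.

Q̇_H ≈ 1580 kW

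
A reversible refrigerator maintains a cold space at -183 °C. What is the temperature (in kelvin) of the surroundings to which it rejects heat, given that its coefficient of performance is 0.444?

T_C = -183 °C → -183 + 273.15 = 90.15 K.
COP_R = T_C/(T_H − T_C) ⇒ T_H = T_C·(1 + 1/COP_R) = 90.15 × (1 + 1/0.444) = 293.2 K.

T_H ≈ 293.2 K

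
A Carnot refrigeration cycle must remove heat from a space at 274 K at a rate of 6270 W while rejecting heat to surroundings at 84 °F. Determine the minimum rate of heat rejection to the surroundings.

T_H = 84 °F → (84 − 32) × 5/9 = 28.89 °C = 302.04 K.
For a reversible cycle Q_H/Q_C = T_H/T_C, so Q_H = Q_C·T_H/T_C = 6270 × 302.04/274.00 = 6910 W.

Q̇_H ≈ 6910 W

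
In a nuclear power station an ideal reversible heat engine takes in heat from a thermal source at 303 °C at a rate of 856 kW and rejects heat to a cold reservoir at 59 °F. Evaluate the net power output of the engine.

Ẇ ≈ 428 kW

T_H = 303 °C → 303 + 273.15 = 576.15 K.
T_C = 59 °F → (59 − 32) × 5/9 = 15.00 °C = 288.15 K.
η_rev = 1 − T_C/T_H = 1 − 288.15/576.15 = 0.4999.
W = η·Q_H = 0.4999 × 856 = 428 kW.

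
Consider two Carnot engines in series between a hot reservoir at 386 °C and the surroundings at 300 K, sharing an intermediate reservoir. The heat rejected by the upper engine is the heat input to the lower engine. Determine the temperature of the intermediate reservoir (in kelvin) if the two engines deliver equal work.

T_m ≈ 480 K

T_H = 386 °C → 386 + 273.15 = 659.15 K.
For reversible stages Q_m = Q_H·(T_m/T_H). Setting W₁ = Q_H(1 − T_m/T_H) equal to W₂ = Q_m(1 − T_C/T_m) = Q_H·(T_m − T_C)/T_H gives T_H − T_m = T_m − T_C, so T_m = (T_H + T_C)/2 = (659.15 + 300.00)/2 = 480 K.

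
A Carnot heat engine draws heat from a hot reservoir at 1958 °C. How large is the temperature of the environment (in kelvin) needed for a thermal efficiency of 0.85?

T_H = 1958 °C → 1958 + 273.15 = 2231.15 K.
From η = 1 − T_C/T_H, T_C = T_H·(1 − η) = 2231.15 × (1 − 0.85) = 335 K.

T_C ≈ 335 K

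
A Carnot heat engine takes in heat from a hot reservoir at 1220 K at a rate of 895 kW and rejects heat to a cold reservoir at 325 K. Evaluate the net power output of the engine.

For a reversible engine, η = 1 − T_C/T_H = 1 − 325.00/1220.00 = 0.7336.
W = η·Q_H = 0.7336 × 895 = 657 kW.

Ẇ ≈ 657 kW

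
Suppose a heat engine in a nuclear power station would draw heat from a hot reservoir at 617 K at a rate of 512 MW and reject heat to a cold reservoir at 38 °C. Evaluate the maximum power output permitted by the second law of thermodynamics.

Ẇ_max ≈ 253.8 MW

T_C = 38 °C → 38 + 273.15 = 311.15 K.
The upper bound on efficiency is η_max = 1 − T_C/T_H = 1 − 311.15/617.00 = 0.4957.
W_max = η_max · Q_H = 0.4957 × 512 = 253.8 MW.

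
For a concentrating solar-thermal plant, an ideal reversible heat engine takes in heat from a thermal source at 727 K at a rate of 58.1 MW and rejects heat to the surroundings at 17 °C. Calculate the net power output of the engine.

T_C = 17 °C → 17 + 273.15 = 290.15 K.
η_rev = 1 − T_C/T_H = 1 − 290.15/727.00 = 0.6009.
W = η·Q_H = 0.6009 × 58.1 = 34.9 MW.

Ẇ ≈ 34.9 MW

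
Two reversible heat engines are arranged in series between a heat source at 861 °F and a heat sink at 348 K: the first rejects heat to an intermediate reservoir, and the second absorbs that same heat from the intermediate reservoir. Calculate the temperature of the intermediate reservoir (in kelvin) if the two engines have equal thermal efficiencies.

T_m ≈ 505 K

T_H = 861 °F → (861 − 32) × 5/9 = 460.56 °C = 733.71 K.
Equal efficiencies require 1 − T_m/T_H = 1 − T_C/T_m, i.e. T_m/T_H = T_C/T_m, so T_m = √(T_H·T_C) = √(733.71 × 348.00) = 505 K.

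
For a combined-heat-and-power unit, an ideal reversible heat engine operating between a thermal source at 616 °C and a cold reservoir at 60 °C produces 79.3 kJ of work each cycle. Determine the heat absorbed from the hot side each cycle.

T_H = 616 °C → 616 + 273.15 = 889.15 K.
T_C = 60 °C → 60 + 273.15 = 333.15 K.
Carnot efficiency: η = 1 − T_C/T_H = 1 − 333.15/889.15 = 0.6253.
Q_H = W/η = 79.3/0.6253 = 127 kJ.

Q_H ≈ 127 kJ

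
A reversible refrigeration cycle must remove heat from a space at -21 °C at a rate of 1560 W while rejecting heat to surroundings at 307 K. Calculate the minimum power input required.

Ẇ_in ≈ 339 W

T_C = -21 °C → -21 + 273.15 = 252.15 K.
For a reversible refrigerator, COP_R = T_C/(T_H − T_C) = 252.15/54.85 = 4.5971.
W = Q_C/COP_R = 1560/4.5971 = 339 W.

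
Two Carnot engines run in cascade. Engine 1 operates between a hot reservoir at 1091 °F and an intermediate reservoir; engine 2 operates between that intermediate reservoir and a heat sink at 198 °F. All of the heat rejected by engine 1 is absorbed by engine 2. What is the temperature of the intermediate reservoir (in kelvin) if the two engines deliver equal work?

T_H = 1091 °F → (1091 − 32) × 5/9 = 588.33 °C = 861.48 K.
T_C = 198 °F → (198 − 32) × 5/9 = 92.22 °C = 365.37 K.
For reversible stages Q_m = Q_H·(T_m/T_H). Setting W₁ = Q_H(1 − T_m/T_H) equal to W₂ = Q_m(1 − T_C/T_m) = Q_H·(T_m − T_C)/T_H gives T_H − T_m = T_m − T_C, so T_m = (T_H + T_C)/2 = (861.48 + 365.37)/2 = 613 K.

T_m ≈ 613 K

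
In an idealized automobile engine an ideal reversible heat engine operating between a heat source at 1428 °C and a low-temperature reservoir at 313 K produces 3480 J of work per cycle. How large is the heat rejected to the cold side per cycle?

T_H = 1428 °C → 1428 + 273.15 = 1701.15 K.
For a reversible engine, η = 1 − T_C/T_H = 1 − 313.00/1701.15 = 0.8160.
Since Q_C/Q_H = T_C/T_H and Q_H = W/η, Q_C = W·T_C/(T_H − T_C) = 3480 × 313.00/1388.15 = 785 J.

Q_C ≈ 785 J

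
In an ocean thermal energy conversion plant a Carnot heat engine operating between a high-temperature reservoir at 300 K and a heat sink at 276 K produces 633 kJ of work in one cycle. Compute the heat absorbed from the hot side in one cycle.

Since the cycle is reversible, η = 1 − T_C/T_H = 1 − 276.00/300.00 = 0.0800.
Q_H = W/η = 633/0.0800 = 7910 kJ.

Q_H ≈ 7910 kJ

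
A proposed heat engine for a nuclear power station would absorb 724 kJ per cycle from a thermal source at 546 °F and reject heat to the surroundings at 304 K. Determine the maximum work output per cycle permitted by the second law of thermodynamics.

T_H = 546 °F → (546 − 32) × 5/9 = 285.56 °C = 558.71 K.
No engine can exceed the Carnot limit: η_max = 1 − T_C/T_H = 1 − 304.00/558.71 = 0.4559.
W_max = η_max · Q_H = 0.4559 × 724 = 330 kJ.

W_max ≈ 330 kJ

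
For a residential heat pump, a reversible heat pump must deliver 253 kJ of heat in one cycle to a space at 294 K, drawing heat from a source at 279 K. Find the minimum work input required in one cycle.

Reversible heating COP: COP_HP = T_H/(T_H − T_C) = 294.00/15.00 = 19.6000.
W = Q_H/COP_HP = 253/19.6000 = 12.91 kJ.

W_in ≈ 12.91 kJ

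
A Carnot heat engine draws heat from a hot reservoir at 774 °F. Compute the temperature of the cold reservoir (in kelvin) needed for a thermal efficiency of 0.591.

T_C ≈ 280.3 K

T_H = 774 °F → (774 − 32) × 5/9 = 412.22 °C = 685.37 K.
From η = 1 − T_C/T_H, T_C = T_H·(1 − η) = 685.37 × (1 − 0.591) = 280.3 K.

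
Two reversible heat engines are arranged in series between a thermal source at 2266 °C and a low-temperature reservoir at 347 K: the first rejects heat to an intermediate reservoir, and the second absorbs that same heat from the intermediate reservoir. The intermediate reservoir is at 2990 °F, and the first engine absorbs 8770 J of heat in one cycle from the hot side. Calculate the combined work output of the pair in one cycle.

W_total ≈ 7570 J

T_H = 2266 °C → 2266 + 273.15 = 2539.15 K.
Two reversible stages in series are equivalent to a single Carnot engine between T_H and T_C, so η_total = 1 − T_C/T_H = 1 − 347.00/2539.15 = 0.8633.
W_total = η_total · Q_H = 0.8633 × 8770 = 7570 J.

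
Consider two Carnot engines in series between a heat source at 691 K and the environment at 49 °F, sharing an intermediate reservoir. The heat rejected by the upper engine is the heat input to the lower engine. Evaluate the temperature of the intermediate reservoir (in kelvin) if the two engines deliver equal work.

T_m ≈ 486.8 K

T_C = 49 °F → (49 − 32) × 5/9 = 9.44 °C = 282.59 K.
For reversible stages Q_m = Q_H·(T_m/T_H). Setting W₁ = Q_H(1 − T_m/T_H) equal to W₂ = Q_m(1 − T_C/T_m) = Q_H·(T_m − T_C)/T_H gives T_H − T_m = T_m − T_C, so T_m = (T_H + T_C)/2 = (691.00 + 282.59)/2 = 486.8 K.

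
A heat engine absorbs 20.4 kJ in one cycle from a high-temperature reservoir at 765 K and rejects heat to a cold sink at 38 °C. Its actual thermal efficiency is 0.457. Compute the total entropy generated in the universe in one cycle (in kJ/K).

T_C = 38 °C → 38 + 273.15 = 311.15 K.
W = η·Q_H = 0.457 × 20.4 = 9.323 kJ, so Q_C = Q_H − W = 11.08 kJ.
Reservoir entropy changes: ΔS_H = −Q_H/T_H = −20.4/765.00 = -0.02667 kJ/K and ΔS_C = +Q_C/T_C = 11.08/311.15 = 0.03560 kJ/K.
ΔS_univ = −Q_H/T_H + Q_C/T_C = 0.00893 kJ/K (> 0, since η = 0.457 < η_Carnot = 0.593).

ΔS_univ ≈ 0.00893 kJ/K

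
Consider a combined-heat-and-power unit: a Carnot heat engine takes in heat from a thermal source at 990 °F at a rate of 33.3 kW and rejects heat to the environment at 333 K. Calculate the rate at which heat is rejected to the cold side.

Q̇_C ≈ 13.77 kW

T_H = 990 °F → (990 − 32) × 5/9 = 532.22 °C = 805.37 K.
η_rev = 1 − T_C/T_H = 1 − 333.00/805.37 = 0.5865.
For a reversible cycle Q_C/Q_H = T_C/T_H, so Q_C = 33.3 × 333.00/805.37 = 13.77 kW.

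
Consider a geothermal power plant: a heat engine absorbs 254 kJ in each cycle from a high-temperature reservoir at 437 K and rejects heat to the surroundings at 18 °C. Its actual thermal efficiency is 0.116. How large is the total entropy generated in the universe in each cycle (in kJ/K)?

T_C = 18 °C → 18 + 273.15 = 291.15 K.
W = η·Q_H = 0.116 × 254 = 29.46 kJ, so Q_C = Q_H − W = 224.5 kJ.
The hot reservoir loses entropy Q_H/T_H = 254/437.00 = 0.5812 kJ/K; the cold reservoir gains Q_C/T_C = 224.5/291.15 = 0.7712 kJ/K.
ΔS_univ = −Q_H/T_H + Q_C/T_C = 0.190 kJ/K (> 0, since η = 0.116 < η_Carnot = 0.334).

ΔS_univ ≈ 0.190 kJ/K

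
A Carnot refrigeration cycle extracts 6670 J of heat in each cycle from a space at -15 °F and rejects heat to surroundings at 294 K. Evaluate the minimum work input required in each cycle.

W_in ≈ 1270 J

T_C = -15 °F → (-15 − 32) × 5/9 = -26.11 °C = 247.04 K.
For a reversible refrigerator, COP_R = T_C/(T_H − T_C) = 247.04/46.96 = 5.2605.
W = Q_C/COP_R = 6670/5.2605 = 1270 J.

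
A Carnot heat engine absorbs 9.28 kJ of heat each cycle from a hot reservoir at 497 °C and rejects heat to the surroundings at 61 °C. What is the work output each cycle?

T_H = 497 °C → 497 + 273.15 = 770.15 K.
T_C = 61 °C → 61 + 273.15 = 334.15 K.
For a reversible engine, η = 1 − T_C/T_H = 1 − 334.15/770.15 = 0.5661.
W = η·Q_H = 0.5661 × 9.28 = 5.25 kJ.

W ≈ 5.25 kJ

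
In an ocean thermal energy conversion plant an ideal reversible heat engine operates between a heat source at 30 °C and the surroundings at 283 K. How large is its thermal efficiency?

T_H = 30 °C → 30 + 273.15 = 303.15 K.
Since the cycle is reversible, η = 1 − T_C/T_H = 1 − 283.00/303.15 = 0.06647.

η ≈ 0.06647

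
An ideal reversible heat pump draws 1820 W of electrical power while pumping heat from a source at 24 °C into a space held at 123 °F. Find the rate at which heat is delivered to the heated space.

Q̇_H ≈ 22190 W

T_H = 123 °F → (123 − 32) × 5/9 = 50.56 °C = 323.71 K.
T_C = 24 °C → 24 + 273.15 = 297.15 K.
The Carnot heat-pump COP is COP_HP = T_H/(T_H − T_C) = 323.71/26.56 = 12.1897.
Q_H = COP_HP · W = 12.1897 × 1820 = 22190 W.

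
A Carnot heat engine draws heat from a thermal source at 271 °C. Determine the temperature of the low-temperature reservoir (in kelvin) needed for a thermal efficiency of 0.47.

T_C ≈ 288 K

T_H = 271 °C → 271 + 273.15 = 544.15 K.
From η = 1 − T_C/T_H, T_C = T_H·(1 − η) = 544.15 × (1 − 0.47) = 288 K.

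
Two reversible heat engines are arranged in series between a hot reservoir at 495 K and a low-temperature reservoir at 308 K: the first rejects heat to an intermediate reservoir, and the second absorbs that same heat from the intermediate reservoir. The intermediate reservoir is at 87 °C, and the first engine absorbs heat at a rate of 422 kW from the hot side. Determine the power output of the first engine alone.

Ẇ₁ ≈ 115 kW

T_m = 87 °C → 87 + 273.15 = 360.15 K.
First-stage efficiency η₁ = 1 − T_m/T_H = 1 − 360.15/495.00 = 0.2724.
W₁ = η₁·Q_H = 0.2724 × 422 = 115 kW.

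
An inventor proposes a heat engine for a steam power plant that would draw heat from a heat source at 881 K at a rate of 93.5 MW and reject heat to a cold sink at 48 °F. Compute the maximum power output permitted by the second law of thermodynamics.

T_C = 48 °F → (48 − 32) × 5/9 = 8.89 °C = 282.04 K.
By the Carnot theorem, η_max = 1 − T_C/T_H = 1 − 282.04/881.00 = 0.6799.
W_max = η_max · Q_H = 0.6799 × 93.5 = 63.57 MW.

Ẇ_max ≈ 63.57 MW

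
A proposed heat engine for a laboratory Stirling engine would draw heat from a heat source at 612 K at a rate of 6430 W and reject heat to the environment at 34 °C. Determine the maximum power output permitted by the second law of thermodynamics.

Ẇ_max ≈ 3200 W

T_C = 34 °C → 34 + 273.15 = 307.15 K.
By the Carnot theorem, η_max = 1 − T_C/T_H = 1 − 307.15/612.00 = 0.4981.
W_max = η_max · Q_H = 0.4981 × 6430 = 3200 W.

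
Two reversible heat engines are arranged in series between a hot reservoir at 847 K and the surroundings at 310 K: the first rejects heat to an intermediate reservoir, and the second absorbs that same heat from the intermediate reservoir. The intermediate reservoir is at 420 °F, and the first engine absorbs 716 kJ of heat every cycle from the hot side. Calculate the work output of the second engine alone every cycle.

T_m = 420 °F → (420 − 32) × 5/9 = 215.56 °C = 488.71 K.
Heat entering the second stage: Q_m = Q_H·(T_m/T_H) = 716 × 488.71/847.00 = 413 kJ.
Second-stage efficiency η₂ = 1 − T_C/T_m = 1 − 310.00/488.71 = 0.3657, so W₂ = η₂·Q_m = 151 kJ.

W₂ ≈ 151 kJ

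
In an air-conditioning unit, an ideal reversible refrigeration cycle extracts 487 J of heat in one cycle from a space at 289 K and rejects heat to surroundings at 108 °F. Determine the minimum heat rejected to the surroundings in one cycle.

T_H = 108 °F → (108 − 32) × 5/9 = 42.22 °C = 315.37 K.
For a reversible cycle Q_H/Q_C = T_H/T_C, so Q_H = Q_C·T_H/T_C = 487 × 315.37/289.00 = 531 J.

Q_H ≈ 531 J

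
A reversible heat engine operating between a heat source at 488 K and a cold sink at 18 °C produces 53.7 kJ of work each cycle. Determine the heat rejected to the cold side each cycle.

Q_C ≈ 79.42 kJ

T_C = 18 °C → 18 + 273.15 = 291.15 K.
Since the cycle is reversible, η = 1 − T_C/T_H = 1 − 291.15/488.00 = 0.4034.
Since Q_C/Q_H = T_C/T_H and Q_H = W/η, Q_C = W·T_C/(T_H − T_C) = 53.7 × 291.15/196.85 = 79.42 kJ.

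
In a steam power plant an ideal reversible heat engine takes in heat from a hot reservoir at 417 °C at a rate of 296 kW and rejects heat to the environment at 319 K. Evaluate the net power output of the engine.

T_H = 417 °C → 417 + 273.15 = 690.15 K.
Since the cycle is reversible, η = 1 − T_C/T_H = 1 − 319.00/690.15 = 0.5378.
W = η·Q_H = 0.5378 × 296 = 159 kW.

Ẇ ≈ 159 kW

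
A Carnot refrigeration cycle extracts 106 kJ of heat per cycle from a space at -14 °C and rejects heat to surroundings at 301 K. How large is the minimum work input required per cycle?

W_in ≈ 17.1 kJ

T_C = -14 °C → -14 + 273.15 = 259.15 K.
For a reversible refrigerator, COP_R = T_C/(T_H − T_C) = 259.15/41.85 = 6.1924.
W = Q_C/COP_R = 106/6.1924 = 17.1 kJ.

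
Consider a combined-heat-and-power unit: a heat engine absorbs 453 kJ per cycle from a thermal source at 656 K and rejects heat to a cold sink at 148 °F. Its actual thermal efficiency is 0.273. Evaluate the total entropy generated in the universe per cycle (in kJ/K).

ΔS_univ ≈ 0.2850 kJ/K

T_C = 148 °F → (148 − 32) × 5/9 = 64.44 °C = 337.59 K.
W = η·Q_H = 0.273 × 453 = 123.7 kJ, so Q_C = Q_H − W = 329.3 kJ.
Reservoir entropy changes: ΔS_H = −Q_H/T_H = −453/656.00 = -0.6905 kJ/K and ΔS_C = +Q_C/T_C = 329.3/337.59 = 0.9755 kJ/K.
ΔS_univ = −Q_H/T_H + Q_C/T_C = 0.2850 kJ/K (> 0, since η = 0.273 < η_Carnot = 0.485).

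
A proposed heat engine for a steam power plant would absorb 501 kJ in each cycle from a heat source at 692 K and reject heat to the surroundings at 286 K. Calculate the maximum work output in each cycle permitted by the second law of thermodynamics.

W_max ≈ 294 kJ

The second-law ceiling is the Carnot efficiency, η_max = 1 − T_C/T_H = 1 − 286.00/692.00 = 0.5867.
W_max = η_max · Q_H = 0.5867 × 501 = 294 kJ.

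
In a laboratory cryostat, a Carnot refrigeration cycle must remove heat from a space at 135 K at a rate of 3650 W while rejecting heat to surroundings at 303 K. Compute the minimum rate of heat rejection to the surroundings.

Q̇_H ≈ 8190 W

For a reversible cycle Q_H/Q_C = T_H/T_C, so Q_H = Q_C·T_H/T_C = 3650 × 303.00/135.00 = 8190 W.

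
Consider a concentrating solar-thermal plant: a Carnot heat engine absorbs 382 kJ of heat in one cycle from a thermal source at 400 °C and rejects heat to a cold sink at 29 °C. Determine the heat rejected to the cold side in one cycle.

T_H = 400 °C → 400 + 273.15 = 673.15 K.
T_C = 29 °C → 29 + 273.15 = 302.15 K.
Since the cycle is reversible, η = 1 − T_C/T_H = 1 − 302.15/673.15 = 0.5511.
For a reversible cycle Q_C/Q_H = T_C/T_H, so Q_C = 382 × 302.15/673.15 = 171 kJ.

Q_C ≈ 171 kJ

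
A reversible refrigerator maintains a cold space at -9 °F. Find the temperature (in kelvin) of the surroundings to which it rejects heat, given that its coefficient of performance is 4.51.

T_H ≈ 306 K

T_C = -9 °F → (-9 − 32) × 5/9 = -22.78 °C = 250.37 K.
COP_R = T_C/(T_H − T_C) ⇒ T_H = T_C·(1 + 1/COP_R) = 250.37 × (1 + 1/4.51) = 306 K.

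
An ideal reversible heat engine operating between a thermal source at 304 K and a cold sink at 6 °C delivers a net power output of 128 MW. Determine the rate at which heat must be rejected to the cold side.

T_C = 6 °C → 6 + 273.15 = 279.15 K.
η_rev = 1 − T_C/T_H = 1 − 279.15/304.00 = 0.0817.
Since Q_C/Q_H = T_C/T_H and Q_H = W/η, Q_C = W·T_C/(T_H − T_C) = 128 × 279.15/24.85 = 1438 MW.

Q̇_C ≈ 1438 MW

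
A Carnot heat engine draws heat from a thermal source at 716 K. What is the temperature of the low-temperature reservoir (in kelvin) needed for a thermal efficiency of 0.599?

From η = 1 − T_C/T_H, T_C = T_H·(1 − η) = 716.00 × (1 − 0.599) = 287.1 K.

T_C ≈ 287.1 K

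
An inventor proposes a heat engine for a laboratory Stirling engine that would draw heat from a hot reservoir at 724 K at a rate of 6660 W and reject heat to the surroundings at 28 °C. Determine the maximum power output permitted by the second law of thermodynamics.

T_C = 28 °C → 28 + 273.15 = 301.15 K.
No engine can exceed the Carnot limit: η_max = 1 − T_C/T_H = 1 − 301.15/724.00 = 0.5840.
W_max = η_max · Q_H = 0.5840 × 6660 = 3890 W.

Ẇ_max ≈ 3890 W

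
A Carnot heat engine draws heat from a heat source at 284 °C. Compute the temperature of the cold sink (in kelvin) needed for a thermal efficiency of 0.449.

T_C ≈ 307 K

T_H = 284 °C → 284 + 273.15 = 557.15 K.
From η = 1 − T_C/T_H, T_C = T_H·(1 − η) = 557.15 × (1 − 0.449) = 307 K.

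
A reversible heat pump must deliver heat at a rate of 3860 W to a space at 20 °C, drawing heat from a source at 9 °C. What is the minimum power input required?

T_H = 20 °C → 20 + 273.15 = 293.15 K.
T_C = 9 °C → 9 + 273.15 = 282.15 K.
The Carnot heat-pump COP is COP_HP = T_H/(T_H − T_C) = 293.15/11.00 = 26.6500.
W = Q_H/COP_HP = 3860/26.6500 = 144.8 W.

Ẇ_in ≈ 144.8 W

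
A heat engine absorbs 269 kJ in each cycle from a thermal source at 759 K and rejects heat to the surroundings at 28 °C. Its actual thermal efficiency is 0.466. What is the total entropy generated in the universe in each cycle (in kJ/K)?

T_C = 28 °C → 28 + 273.15 = 301.15 K.
W = η·Q_H = 0.466 × 269 = 125.4 kJ, so Q_C = Q_H − W = 143.6 kJ.
The hot reservoir loses entropy Q_H/T_H = 269/759.00 = 0.3544 kJ/K; the cold reservoir gains Q_C/T_C = 143.6/301.15 = 0.4770 kJ/K.
ΔS_univ = −Q_H/T_H + Q_C/T_C = 0.123 kJ/K (> 0, since η = 0.466 < η_Carnot = 0.603).

ΔS_univ ≈ 0.123 kJ/K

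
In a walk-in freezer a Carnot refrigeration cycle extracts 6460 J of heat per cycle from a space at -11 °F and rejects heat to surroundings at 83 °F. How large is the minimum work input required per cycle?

T_H = 83 °F → (83 − 32) × 5/9 = 28.33 °C = 301.48 K.
T_C = -11 °F → (-11 − 32) × 5/9 = -23.89 °C = 249.26 K.
The reversible coefficient of performance is COP_R = T_C/(T_H − T_C) = 249.26/52.22 = 4.7731.
W = Q_C/COP_R = 6460/4.7731 = 1350 J.

W_in ≈ 1350 J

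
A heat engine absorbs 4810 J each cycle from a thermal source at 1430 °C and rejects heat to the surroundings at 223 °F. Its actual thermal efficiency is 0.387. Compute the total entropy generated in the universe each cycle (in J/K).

ΔS_univ ≈ 4.95 J/K

T_H = 1430 °C → 1430 + 273.15 = 1703.15 K.
T_C = 223 °F → (223 − 32) × 5/9 = 106.11 °C = 379.26 K.
W = η·Q_H = 0.387 × 4810 = 1861 J, so Q_C = Q_H − W = 2949 J.
Entropy balance on the reservoirs: −Q_H/T_H = -2.824 J/K, +Q_C/T_C = 7.774 J/K.
ΔS_univ = −Q_H/T_H + Q_C/T_C = 4.95 J/K (> 0, since η = 0.387 < η_Carnot = 0.777).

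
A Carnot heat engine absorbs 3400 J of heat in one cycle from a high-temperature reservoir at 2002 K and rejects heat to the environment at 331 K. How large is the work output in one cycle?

W ≈ 2838 J

η_rev = 1 − T_C/T_H = 1 − 331.00/2002.00 = 0.8347.
W = η·Q_H = 0.8347 × 3400 = 2838 J.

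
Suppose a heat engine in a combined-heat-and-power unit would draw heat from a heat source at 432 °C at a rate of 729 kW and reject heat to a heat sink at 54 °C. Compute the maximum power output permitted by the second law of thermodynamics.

Ẇ_max ≈ 391 kW

T_H = 432 °C → 432 + 273.15 = 705.15 K.
T_C = 54 °C → 54 + 273.15 = 327.15 K.
The upper bound on efficiency is η_max = 1 − T_C/T_H = 1 − 327.15/705.15 = 0.5361.
W_max = η_max · Q_H = 0.5361 × 729 = 391 kW.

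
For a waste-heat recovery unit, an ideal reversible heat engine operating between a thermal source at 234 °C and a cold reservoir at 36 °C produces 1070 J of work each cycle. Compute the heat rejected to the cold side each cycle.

Q_C ≈ 1670 J

T_H = 234 °C → 234 + 273.15 = 507.15 K.
T_C = 36 °C → 36 + 273.15 = 309.15 K.
Carnot efficiency: η = 1 − T_C/T_H = 1 − 309.15/507.15 = 0.3904.
Since Q_C/Q_H = T_C/T_H and Q_H = W/η, Q_C = W·T_C/(T_H − T_C) = 1070 × 309.15/198.00 = 1670 J.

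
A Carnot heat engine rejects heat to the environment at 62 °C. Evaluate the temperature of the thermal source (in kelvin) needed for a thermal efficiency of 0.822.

T_C = 62 °C → 62 + 273.15 = 335.15 K.
From η = 1 − T_C/T_H, solving for T_H gives T_H = T_C/(1 − η) = 335.15/(1 − 0.822) = 1880 K.

T_H ≈ 1880 K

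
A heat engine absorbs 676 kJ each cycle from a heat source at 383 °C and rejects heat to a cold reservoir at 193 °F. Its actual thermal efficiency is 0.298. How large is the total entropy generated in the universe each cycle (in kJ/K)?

T_H = 383 °C → 383 + 273.15 = 656.15 K.
T_C = 193 °F → (193 − 32) × 5/9 = 89.44 °C = 362.59 K.
W = η·Q_H = 0.298 × 676 = 201.4 kJ, so Q_C = Q_H − W = 474.6 kJ.
The hot reservoir loses entropy Q_H/T_H = 676/656.15 = 1.030 kJ/K; the cold reservoir gains Q_C/T_C = 474.6/362.59 = 1.309 kJ/K.
ΔS_univ = −Q_H/T_H + Q_C/T_C = 0.279 kJ/K (> 0, since η = 0.298 < η_Carnot = 0.447).

ΔS_univ ≈ 0.279 kJ/K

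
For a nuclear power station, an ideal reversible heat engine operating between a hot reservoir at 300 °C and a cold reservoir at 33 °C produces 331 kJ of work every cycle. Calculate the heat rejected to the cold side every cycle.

T_H = 300 °C → 300 + 273.15 = 573.15 K.
T_C = 33 °C → 33 + 273.15 = 306.15 K.
η_rev = 1 − T_C/T_H = 1 − 306.15/573.15 = 0.4658.
Since Q_C/Q_H = T_C/T_H and Q_H = W/η, Q_C = W·T_C/(T_H − T_C) = 331 × 306.15/267.00 = 380 kJ.

Q_C ≈ 380 kJ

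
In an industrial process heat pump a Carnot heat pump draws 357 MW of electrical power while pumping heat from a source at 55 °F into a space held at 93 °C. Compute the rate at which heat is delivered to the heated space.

T_H = 93 °C → 93 + 273.15 = 366.15 K.
T_C = 55 °F → (55 − 32) × 5/9 = 12.78 °C = 285.93 K.
COP_HP = T_H/(T_H − T_C) = 366.15/80.22 = 4.5642.
Q_H = COP_HP · W = 4.5642 × 357 = 1630 MW.

Q̇_H ≈ 1630 MW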